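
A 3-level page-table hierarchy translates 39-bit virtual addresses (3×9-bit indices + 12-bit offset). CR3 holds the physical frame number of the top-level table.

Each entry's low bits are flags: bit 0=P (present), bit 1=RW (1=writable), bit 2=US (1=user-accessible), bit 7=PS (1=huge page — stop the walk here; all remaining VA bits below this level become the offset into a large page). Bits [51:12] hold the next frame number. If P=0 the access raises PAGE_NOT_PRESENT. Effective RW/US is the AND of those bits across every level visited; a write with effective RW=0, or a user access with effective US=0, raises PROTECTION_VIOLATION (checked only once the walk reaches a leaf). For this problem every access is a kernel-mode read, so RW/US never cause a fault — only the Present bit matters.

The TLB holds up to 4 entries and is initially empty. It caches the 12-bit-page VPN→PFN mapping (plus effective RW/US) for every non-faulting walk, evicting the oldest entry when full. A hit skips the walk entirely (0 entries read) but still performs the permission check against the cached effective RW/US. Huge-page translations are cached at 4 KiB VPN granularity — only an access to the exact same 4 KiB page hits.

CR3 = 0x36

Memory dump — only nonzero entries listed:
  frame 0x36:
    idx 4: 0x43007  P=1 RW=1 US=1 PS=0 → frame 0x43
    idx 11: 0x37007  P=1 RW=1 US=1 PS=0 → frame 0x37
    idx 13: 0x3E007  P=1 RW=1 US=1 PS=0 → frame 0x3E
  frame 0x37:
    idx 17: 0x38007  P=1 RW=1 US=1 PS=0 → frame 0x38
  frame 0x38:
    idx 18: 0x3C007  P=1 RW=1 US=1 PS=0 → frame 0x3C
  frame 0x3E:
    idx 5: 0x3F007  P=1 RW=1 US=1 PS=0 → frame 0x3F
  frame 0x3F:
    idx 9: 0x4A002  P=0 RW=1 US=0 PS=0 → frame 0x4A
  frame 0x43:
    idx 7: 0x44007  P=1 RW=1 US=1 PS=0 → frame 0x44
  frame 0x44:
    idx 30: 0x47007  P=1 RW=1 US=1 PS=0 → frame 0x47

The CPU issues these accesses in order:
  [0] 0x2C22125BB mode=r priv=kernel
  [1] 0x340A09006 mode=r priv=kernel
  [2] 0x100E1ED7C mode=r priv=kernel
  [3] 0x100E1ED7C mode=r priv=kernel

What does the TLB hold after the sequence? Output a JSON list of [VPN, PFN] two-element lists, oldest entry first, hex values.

Per-access translation:
#0 VA=0x2C22125BB (r,kernel):
  lvl0: tbl 0x36, slot 11 ⇒ 0x37007 (P1/RW1/US1/PS0)
  lvl1: tbl 0x37, slot 17 ⇒ 0x38007 (P1/RW1/US1/PS0)
  lvl2: tbl 0x38, slot 18 ⇒ 0x3C007 (P1/RW1/US1/PS0)
  ⇒ phys 0x3C5BB  [3 reads]
#1 VA=0x340A09006 (r,kernel):
  lvl0: tbl 0x36, slot 13 ⇒ 0x3E007 (P1/RW1/US1/PS0)
  lvl1: tbl 0x3E, slot 5 ⇒ 0x3F007 (P1/RW1/US1/PS0)
  lvl2: tbl 0x3F, slot 9 ⇒ 0x4A002 (P0/RW1/US0/PS0)
  → PAGE_NOT_PRESENT  (3 entries read)
#2 VA=0x100E1ED7C (r,kernel):
  lvl0: tbl 0x36, slot 4 ⇒ 0x43007 (P1/RW1/US1/PS0)
  lvl1: tbl 0x43, slot 7 ⇒ 0x44007 (P1/RW1/US1/PS0)
  lvl2: tbl 0x44, slot 30 ⇒ 0x47007 (P1/RW1/US1/PS0)
  ⇒ phys 0x47D7C  [3 reads]
#3 VA=0x100E1ED7C (r,kernel):
  TLB hit vpn=0x100E1E → PA=0x47D7C

TLB: [["0x2C2212", "0x3C"], ["0x100E1E", "0x47"]]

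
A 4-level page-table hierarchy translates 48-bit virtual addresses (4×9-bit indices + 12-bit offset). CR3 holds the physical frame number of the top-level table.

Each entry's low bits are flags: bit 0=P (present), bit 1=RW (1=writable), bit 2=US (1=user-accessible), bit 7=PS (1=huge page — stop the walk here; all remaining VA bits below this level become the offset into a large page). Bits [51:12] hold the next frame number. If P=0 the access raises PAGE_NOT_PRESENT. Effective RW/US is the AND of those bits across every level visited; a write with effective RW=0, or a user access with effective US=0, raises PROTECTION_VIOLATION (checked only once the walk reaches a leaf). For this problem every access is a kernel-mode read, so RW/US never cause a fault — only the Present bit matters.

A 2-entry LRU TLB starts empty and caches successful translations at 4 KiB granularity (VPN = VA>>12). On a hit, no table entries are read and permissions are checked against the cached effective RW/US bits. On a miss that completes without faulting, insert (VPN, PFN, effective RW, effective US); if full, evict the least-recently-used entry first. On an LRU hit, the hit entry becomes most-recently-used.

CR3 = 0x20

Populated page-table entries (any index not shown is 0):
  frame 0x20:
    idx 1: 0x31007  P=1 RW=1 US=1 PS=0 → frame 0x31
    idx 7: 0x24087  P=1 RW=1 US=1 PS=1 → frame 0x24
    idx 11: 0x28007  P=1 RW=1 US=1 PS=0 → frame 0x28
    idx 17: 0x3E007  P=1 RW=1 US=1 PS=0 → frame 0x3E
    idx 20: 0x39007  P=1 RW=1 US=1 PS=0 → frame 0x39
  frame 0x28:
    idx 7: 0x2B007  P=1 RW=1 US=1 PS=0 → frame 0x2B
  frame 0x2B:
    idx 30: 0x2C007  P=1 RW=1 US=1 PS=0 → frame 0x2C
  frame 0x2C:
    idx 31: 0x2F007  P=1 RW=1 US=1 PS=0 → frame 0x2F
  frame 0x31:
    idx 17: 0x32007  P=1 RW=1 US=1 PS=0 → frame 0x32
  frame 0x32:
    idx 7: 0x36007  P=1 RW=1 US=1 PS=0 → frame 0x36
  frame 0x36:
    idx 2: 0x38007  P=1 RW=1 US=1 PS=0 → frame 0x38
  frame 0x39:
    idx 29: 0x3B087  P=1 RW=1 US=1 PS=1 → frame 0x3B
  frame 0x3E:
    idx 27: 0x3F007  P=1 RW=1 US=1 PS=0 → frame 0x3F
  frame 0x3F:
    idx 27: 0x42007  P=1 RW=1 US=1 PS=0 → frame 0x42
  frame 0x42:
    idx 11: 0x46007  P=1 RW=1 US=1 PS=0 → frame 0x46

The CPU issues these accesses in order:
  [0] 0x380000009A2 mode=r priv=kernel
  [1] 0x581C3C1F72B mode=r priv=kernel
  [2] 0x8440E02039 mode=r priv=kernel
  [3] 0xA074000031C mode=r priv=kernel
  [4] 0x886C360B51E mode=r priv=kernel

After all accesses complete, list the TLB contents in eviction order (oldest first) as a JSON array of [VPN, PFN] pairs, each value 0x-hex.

Trace:
#0 VA=0x380000009A2 (r,kernel):
  [0] read 0x20 idx=7: raw=0x24087 flags P=1 W=1 U=1 S=1
  ⇒ phys 0x249A2 (huge @L0)  [1 reads]
#1 VA=0x581C3C1F72B (r,kernel):
  [0] read 0x20 idx=11: raw=0x28007 flags P=1 W=1 U=1 S=0
  [1] read 0x28 idx=7: raw=0x2B007 flags P=1 W=1 U=1 S=0
  [2] read 0x2B idx=30: raw=0x2C007 flags P=1 W=1 U=1 S=0
  [3] read 0x2C idx=31: raw=0x2F007 flags P=1 W=1 U=1 S=0
  ⇒ phys 0x2F72B  [4 reads]
#2 VA=0x8440E02039 (r,kernel):
  [0] read 0x20 idx=1: raw=0x31007 flags P=1 W=1 U=1 S=0
  [1] read 0x31 idx=17: raw=0x32007 flags P=1 W=1 U=1 S=0
  [2] read 0x32 idx=7: raw=0x36007 flags P=1 W=1 U=1 S=0
  [3] read 0x36 idx=2: raw=0x38007 flags P=1 W=1 U=1 S=0
  ⇒ phys 0x38039  [4 reads]
#3 VA=0xA074000031C (r,kernel):
  [0] read 0x20 idx=20: raw=0x39007 flags P=1 W=1 U=1 S=0
  [1] read 0x39 idx=29: raw=0x3B087 flags P=1 W=1 U=1 S=1
  ⇒ phys 0x3B31C (huge @L1)  [2 reads]
#4 VA=0x886C360B51E (r,kernel):
  [0] read 0x20 idx=17: raw=0x3E007 flags P=1 W=1 U=1 S=0
  [1] read 0x3E idx=27: raw=0x3F007 flags P=1 W=1 U=1 S=0
  [2] read 0x3F idx=27: raw=0x42007 flags P=1 W=1 U=1 S=0
  [3] read 0x42 idx=11: raw=0x46007 flags P=1 W=1 U=1 S=0
  ⇒ phys 0x4651E  [4 reads]

TLB: [["0xA0740000", "0x3B"], ["0x886C360B", "0x46"]]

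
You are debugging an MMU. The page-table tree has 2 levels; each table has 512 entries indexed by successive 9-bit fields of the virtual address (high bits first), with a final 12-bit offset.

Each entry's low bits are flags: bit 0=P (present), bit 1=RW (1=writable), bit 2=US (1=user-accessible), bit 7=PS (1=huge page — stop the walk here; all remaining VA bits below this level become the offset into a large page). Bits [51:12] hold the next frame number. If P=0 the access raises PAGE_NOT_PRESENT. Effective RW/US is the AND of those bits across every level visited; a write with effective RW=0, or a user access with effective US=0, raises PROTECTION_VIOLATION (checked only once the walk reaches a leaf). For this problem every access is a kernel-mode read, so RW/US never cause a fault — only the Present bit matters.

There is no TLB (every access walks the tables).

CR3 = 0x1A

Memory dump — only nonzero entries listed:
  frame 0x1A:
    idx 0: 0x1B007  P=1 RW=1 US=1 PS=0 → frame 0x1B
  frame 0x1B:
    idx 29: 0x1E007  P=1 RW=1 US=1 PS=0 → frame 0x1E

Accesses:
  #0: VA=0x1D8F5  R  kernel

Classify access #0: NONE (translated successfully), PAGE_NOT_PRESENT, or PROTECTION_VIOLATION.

Trace:
#0 VA=0x1D8F5 (r,kernel):
  L0 @0x1A[0] → 0x1B007  P=1,RW=1,US=1,PS=0
  L1 @0x1B[29] → 0x1E007  P=1,RW=1,US=1,PS=0
  ⇒ phys 0x1E8F5  [2 reads]

Access #0 fault: NONE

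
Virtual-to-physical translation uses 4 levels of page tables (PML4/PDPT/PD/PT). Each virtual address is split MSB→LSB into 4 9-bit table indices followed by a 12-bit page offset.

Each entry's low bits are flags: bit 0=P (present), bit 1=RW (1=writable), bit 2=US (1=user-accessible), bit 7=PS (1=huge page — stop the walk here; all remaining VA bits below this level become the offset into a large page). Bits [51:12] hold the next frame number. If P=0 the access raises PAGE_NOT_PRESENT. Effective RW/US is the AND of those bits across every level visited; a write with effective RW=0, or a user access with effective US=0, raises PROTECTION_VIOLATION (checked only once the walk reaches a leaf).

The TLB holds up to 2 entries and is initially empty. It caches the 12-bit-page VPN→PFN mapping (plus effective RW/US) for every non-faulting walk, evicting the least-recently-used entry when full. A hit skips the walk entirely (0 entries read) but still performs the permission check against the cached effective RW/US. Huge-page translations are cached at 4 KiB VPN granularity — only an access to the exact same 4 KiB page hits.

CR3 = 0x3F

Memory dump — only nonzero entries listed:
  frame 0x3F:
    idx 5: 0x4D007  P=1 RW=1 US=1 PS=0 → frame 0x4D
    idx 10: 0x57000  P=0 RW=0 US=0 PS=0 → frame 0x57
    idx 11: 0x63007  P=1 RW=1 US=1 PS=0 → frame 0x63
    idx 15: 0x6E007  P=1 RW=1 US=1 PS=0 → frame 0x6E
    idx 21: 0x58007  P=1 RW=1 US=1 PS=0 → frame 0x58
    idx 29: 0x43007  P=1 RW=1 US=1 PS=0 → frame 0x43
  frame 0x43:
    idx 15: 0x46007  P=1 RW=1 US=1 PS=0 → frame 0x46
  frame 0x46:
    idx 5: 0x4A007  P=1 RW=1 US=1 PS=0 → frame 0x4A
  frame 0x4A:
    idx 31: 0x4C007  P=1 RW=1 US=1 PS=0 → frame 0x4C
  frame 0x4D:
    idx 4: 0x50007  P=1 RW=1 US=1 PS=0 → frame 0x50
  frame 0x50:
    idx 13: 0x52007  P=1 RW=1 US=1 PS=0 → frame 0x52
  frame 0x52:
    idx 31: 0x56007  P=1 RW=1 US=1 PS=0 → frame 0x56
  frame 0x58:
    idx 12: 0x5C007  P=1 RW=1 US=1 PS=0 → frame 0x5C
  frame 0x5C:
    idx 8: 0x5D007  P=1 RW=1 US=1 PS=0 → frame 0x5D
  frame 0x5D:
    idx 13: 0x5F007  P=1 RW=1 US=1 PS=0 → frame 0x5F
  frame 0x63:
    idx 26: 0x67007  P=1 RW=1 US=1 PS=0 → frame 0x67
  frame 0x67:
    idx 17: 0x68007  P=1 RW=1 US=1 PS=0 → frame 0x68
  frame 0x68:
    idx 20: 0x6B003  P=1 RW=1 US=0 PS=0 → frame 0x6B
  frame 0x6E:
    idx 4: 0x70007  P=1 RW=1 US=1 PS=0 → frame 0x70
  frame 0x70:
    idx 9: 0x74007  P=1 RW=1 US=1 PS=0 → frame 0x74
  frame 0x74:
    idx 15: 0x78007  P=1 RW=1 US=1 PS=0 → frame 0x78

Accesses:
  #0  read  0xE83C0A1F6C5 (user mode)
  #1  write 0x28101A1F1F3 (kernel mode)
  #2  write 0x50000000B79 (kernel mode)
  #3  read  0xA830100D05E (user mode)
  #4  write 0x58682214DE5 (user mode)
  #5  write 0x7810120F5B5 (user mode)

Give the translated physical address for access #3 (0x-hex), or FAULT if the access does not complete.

Trace:
#0 VA=0xE83C0A1F6C5 (r,user):
  L0 @0x3F[29] → 0x43007  P=1,RW=1,US=1,PS=0
  L1 @0x43[15] → 0x46007  P=1,RW=1,US=1,PS=0
  L2 @0x46[5] → 0x4A007  P=1,RW=1,US=1,PS=0
  L3 @0x4A[31] → 0x4C007  P=1,RW=1,US=1,PS=0
  → PA=0x4C6C5  (4 entries read)
#1 VA=0x28101A1F1F3 (w,kernel):
  L0 @0x3F[5] → 0x4D007  P=1,RW=1,US=1,PS=0
  L1 @0x4D[4] → 0x50007  P=1,RW=1,US=1,PS=0
  L2 @0x50[13] → 0x52007  P=1,RW=1,US=1,PS=0
  L3 @0x52[31] → 0x56007  P=1,RW=1,US=1,PS=0
  → PA=0x561F3  (4 entries read)
#2 VA=0x50000000B79 (w,kernel):
  L0 @0x3F[10] → 0x57000  P=0,RW=0,US=0,PS=0
  ⇒ fault: PAGE_NOT_PRESENT  — 1 lookups
#3 VA=0xA830100D05E (r,user):
  L0 @0x3F[21] → 0x58007  P=1,RW=1,US=1,PS=0
  L1 @0x58[12] → 0x5C007  P=1,RW=1,US=1,PS=0
  L2 @0x5C[8] → 0x5D007  P=1,RW=1,US=1,PS=0
  L3 @0x5D[13] → 0x5F007  P=1,RW=1,US=1,PS=0
  → PA=0x5F05E  (4 entries read)
#4 VA=0x58682214DE5 (w,user):
  L0 @0x3F[11] → 0x63007  P=1,RW=1,US=1,PS=0
  L1 @0x63[26] → 0x67007  P=1,RW=1,US=1,PS=0
  L2 @0x67[17] → 0x68007  P=1,RW=1,US=1,PS=0
  L3 @0x68[20] → 0x6B003  P=1,RW=1,US=0,PS=0
  ⇒ fault: PROTECTION_VIOLATION  — 4 lookups
#5 VA=0x7810120F5B5 (w,user):
  L0 @0x3F[15] → 0x6E007  P=1,RW=1,US=1,PS=0
  L1 @0x6E[4] → 0x70007  P=1,RW=1,US=1,PS=0
  L2 @0x70[9] → 0x74007  P=1,RW=1,US=1,PS=0
  L3 @0x74[15] → 0x78007  P=1,RW=1,US=1,PS=0
  → PA=0x785B5  (4 entries read)

Access #3 PA: 0x5F05E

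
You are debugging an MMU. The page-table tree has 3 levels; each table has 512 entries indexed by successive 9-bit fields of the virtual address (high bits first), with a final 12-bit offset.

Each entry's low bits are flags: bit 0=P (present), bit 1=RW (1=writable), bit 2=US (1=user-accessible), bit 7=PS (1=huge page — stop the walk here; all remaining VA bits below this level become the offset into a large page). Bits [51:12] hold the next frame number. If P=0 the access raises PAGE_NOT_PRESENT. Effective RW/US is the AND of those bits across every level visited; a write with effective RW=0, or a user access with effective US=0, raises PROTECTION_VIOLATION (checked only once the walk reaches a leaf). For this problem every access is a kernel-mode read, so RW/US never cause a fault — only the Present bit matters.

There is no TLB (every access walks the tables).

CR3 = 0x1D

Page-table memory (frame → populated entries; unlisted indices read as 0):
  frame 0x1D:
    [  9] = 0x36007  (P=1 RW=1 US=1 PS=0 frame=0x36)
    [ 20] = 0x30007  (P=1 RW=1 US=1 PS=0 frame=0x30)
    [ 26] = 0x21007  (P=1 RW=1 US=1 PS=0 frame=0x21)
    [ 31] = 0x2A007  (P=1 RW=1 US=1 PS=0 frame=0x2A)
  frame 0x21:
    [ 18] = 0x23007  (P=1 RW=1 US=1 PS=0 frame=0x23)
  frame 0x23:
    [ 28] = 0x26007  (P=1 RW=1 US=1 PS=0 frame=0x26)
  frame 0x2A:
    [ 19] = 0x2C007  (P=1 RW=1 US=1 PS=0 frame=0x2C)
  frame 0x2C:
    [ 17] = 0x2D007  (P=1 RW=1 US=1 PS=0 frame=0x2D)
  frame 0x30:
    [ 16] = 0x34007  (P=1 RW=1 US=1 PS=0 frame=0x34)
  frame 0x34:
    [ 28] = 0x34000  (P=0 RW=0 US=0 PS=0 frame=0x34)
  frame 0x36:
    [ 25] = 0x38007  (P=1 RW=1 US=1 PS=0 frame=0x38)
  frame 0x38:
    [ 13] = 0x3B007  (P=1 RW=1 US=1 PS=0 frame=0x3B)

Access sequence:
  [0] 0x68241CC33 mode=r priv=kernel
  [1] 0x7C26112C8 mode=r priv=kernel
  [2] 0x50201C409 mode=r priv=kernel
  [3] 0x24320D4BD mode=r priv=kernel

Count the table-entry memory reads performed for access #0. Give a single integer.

Walk each access:
#0 VA=0x68241CC33 (r,kernel):
  [0] read 0x1D idx=26: raw=0x21007 flags P=1 W=1 U=1 S=0
  [1] read 0x21 idx=18: raw=0x23007 flags P=1 W=1 U=1 S=0
  [2] read 0x23 idx=28: raw=0x26007 flags P=1 W=1 U=1 S=0
  → PA=0x26C33  (3 entries read)
#1 VA=0x7C26112C8 (r,kernel):
  [0] read 0x1D idx=31: raw=0x2A007 flags P=1 W=1 U=1 S=0
  [1] read 0x2A idx=19: raw=0x2C007 flags P=1 W=1 U=1 S=0
  [2] read 0x2C idx=17: raw=0x2D007 flags P=1 W=1 U=1 S=0
  → PA=0x2D2C8  (3 entries read)
#2 VA=0x50201C409 (r,kernel):
  [0] read 0x1D idx=20: raw=0x30007 flags P=1 W=1 U=1 S=0
  [1] read 0x30 idx=16: raw=0x34007 flags P=1 W=1 U=1 S=0
  [2] read 0x34 idx=28: raw=0x34000 flags P=0 W=0 U=0 S=0
  → PAGE_NOT_PRESENT  (3 entries read)
#3 VA=0x24320D4BD (r,kernel):
  [0] read 0x1D idx=9: raw=0x36007 flags P=1 W=1 U=1 S=0
  [1] read 0x36 idx=25: raw=0x38007 flags P=1 W=1 U=1 S=0
  [2] read 0x38 idx=13: raw=0x3B007 flags P=1 W=1 U=1 S=0
  → PA=0x3B4BD  (3 entries read)

Entries read for #0: 3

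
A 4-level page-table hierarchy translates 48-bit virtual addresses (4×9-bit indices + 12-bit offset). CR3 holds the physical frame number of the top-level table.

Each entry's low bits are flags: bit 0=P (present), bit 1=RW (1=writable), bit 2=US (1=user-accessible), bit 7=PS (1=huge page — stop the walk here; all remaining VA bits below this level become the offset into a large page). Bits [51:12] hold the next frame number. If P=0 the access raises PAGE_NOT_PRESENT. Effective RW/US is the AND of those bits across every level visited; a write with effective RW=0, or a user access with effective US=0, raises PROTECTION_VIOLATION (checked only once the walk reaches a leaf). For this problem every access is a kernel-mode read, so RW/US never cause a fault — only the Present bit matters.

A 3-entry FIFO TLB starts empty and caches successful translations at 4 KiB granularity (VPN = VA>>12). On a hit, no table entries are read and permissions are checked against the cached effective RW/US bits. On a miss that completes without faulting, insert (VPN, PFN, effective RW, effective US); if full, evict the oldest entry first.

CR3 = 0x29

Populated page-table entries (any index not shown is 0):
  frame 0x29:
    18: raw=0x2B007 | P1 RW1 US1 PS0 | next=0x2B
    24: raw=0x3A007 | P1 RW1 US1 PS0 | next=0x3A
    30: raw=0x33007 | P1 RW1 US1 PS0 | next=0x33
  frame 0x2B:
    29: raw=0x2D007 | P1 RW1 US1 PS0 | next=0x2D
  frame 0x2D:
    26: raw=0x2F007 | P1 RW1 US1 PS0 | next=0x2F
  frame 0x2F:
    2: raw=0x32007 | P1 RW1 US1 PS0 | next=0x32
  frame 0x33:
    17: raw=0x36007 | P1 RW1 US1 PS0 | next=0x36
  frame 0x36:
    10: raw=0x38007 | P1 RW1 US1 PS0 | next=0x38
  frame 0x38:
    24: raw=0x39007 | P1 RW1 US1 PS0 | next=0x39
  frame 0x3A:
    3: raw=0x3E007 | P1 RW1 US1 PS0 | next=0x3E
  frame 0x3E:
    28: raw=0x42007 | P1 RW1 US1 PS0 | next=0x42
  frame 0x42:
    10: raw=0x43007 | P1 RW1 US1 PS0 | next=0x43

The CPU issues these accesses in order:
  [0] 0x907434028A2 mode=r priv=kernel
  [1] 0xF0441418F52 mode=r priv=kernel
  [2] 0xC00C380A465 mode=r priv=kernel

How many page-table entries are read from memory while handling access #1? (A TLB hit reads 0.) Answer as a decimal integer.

Trace:
#0 VA=0x907434028A2 (r,kernel):
  [0] read 0x29 idx=18: raw=0x2B007 flags P=1 W=1 U=1 S=0
  [1] read 0x2B idx=29: raw=0x2D007 flags P=1 W=1 U=1 S=0
  [2] read 0x2D idx=26: raw=0x2F007 flags P=1 W=1 U=1 S=0
  [3] read 0x2F idx=2: raw=0x32007 flags P=1 W=1 U=1 S=0
  ✓ 0x328A2  — 4 lookups
#1 VA=0xF0441418F52 (r,kernel):
  [0] read 0x29 idx=30: raw=0x33007 flags P=1 W=1 U=1 S=0
  [1] read 0x33 idx=17: raw=0x36007 flags P=1 W=1 U=1 S=0
  [2] read 0x36 idx=10: raw=0x38007 flags P=1 W=1 U=1 S=0
  [3] read 0x38 idx=24: raw=0x39007 flags P=1 W=1 U=1 S=0
  ✓ 0x39F52  — 4 lookups
#2 VA=0xC00C380A465 (r,kernel):
  [0] read 0x29 idx=24: raw=0x3A007 flags P=1 W=1 U=1 S=0
  [1] read 0x3A idx=3: raw=0x3E007 flags P=1 W=1 U=1 S=0
  [2] read 0x3E idx=28: raw=0x42007 flags P=1 W=1 U=1 S=0
  [3] read 0x42 idx=10: raw=0x43007 flags P=1 W=1 U=1 S=0
  ✓ 0x43465  — 4 lookups

Entries read for #1: 4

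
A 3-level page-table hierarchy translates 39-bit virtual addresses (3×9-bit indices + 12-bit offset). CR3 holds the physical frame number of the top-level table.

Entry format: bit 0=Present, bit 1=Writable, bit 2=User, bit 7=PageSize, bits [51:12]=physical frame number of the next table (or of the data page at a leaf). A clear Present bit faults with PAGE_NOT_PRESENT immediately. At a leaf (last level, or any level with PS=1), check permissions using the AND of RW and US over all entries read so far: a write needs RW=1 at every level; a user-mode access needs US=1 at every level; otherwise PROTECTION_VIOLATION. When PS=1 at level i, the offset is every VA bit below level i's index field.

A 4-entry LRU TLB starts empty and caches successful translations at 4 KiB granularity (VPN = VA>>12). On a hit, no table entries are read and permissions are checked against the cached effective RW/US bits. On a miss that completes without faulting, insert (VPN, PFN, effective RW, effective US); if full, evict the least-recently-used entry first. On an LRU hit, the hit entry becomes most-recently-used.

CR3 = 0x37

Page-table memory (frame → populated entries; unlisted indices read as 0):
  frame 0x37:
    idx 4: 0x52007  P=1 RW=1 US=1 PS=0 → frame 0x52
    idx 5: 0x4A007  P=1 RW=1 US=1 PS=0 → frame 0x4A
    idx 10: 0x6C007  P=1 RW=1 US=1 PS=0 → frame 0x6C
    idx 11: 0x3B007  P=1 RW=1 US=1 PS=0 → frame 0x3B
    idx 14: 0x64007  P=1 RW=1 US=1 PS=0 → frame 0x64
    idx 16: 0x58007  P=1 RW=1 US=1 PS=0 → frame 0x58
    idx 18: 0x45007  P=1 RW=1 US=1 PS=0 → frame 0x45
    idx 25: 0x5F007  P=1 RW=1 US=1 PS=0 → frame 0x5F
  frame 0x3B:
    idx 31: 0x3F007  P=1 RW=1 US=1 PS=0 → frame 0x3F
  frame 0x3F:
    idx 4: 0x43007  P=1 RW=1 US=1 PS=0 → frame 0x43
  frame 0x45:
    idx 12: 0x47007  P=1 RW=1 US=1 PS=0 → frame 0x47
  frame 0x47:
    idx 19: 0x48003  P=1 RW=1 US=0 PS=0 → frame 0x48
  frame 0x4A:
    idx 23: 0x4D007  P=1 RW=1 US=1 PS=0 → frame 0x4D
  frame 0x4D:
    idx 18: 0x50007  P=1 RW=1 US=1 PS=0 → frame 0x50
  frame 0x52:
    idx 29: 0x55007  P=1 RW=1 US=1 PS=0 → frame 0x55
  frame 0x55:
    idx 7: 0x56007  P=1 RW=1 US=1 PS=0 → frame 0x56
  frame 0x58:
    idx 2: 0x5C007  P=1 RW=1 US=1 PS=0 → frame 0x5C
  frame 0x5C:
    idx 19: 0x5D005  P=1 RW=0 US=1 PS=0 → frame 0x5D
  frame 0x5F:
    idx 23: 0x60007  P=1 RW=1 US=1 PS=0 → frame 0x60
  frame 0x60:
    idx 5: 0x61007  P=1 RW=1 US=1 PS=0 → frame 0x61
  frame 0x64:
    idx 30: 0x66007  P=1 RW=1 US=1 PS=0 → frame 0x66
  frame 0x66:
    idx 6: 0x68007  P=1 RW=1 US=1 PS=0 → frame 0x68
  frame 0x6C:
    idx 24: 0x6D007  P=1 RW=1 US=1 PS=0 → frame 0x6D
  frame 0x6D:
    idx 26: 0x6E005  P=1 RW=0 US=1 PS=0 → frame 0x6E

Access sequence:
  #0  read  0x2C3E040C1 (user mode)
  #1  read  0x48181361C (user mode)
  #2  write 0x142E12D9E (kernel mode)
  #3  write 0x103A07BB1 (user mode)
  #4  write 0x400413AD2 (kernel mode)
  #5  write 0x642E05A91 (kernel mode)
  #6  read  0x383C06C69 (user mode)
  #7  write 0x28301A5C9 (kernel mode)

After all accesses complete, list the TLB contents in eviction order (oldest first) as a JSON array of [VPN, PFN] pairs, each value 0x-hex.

Per-access translation:
#0 VA=0x2C3E040C1 (r,user):
  L0: frame=0x37 idx=11 entry=0x3B007 [P=1 RW=1 US=1 PS=0]
  L1: frame=0x3B idx=31 entry=0x3F007 [P=1 RW=1 US=1 PS=0]
  L2: frame=0x3F idx=4 entry=0x43007 [P=1 RW=1 US=1 PS=0]
  ⇒ phys 0x430C1  [3 reads]
#1 VA=0x48181361C (r,user):
  L0: frame=0x37 idx=18 entry=0x45007 [P=1 RW=1 US=1 PS=0]
  L1: frame=0x45 idx=12 entry=0x47007 [P=1 RW=1 US=1 PS=0]
  L2: frame=0x47 idx=19 entry=0x48003 [P=1 RW=1 US=0 PS=0]
  ✗ PROTECTION_VIOLATION  [3 reads]
#2 VA=0x142E12D9E (w,kernel):
  L0: frame=0x37 idx=5 entry=0x4A007 [P=1 RW=1 US=1 PS=0]
  L1: frame=0x4A idx=23 entry=0x4D007 [P=1 RW=1 US=1 PS=0]
  L2: frame=0x4D idx=18 entry=0x50007 [P=1 RW=1 US=1 PS=0]
  ⇒ phys 0x50D9E  [3 reads]
#3 VA=0x103A07BB1 (w,user):
  L0: frame=0x37 idx=4 entry=0x52007 [P=1 RW=1 US=1 PS=0]
  L1: frame=0x52 idx=29 entry=0x55007 [P=1 RW=1 US=1 PS=0]
  L2: frame=0x55 idx=7 entry=0x56007 [P=1 RW=1 US=1 PS=0]
  ⇒ phys 0x56BB1  [3 reads]
#4 VA=0x400413AD2 (w,kernel):
  L0: frame=0x37 idx=16 entry=0x58007 [P=1 RW=1 US=1 PS=0]
  L1: frame=0x58 idx=2 entry=0x5C007 [P=1 RW=1 US=1 PS=0]
  L2: frame=0x5C idx=19 entry=0x5D005 [P=1 RW=0 US=1 PS=0]
  ✗ PROTECTION_VIOLATION  [3 reads]
#5 VA=0x642E05A91 (w,kernel):
  L0: frame=0x37 idx=25 entry=0x5F007 [P=1 RW=1 US=1 PS=0]
  L1: frame=0x5F idx=23 entry=0x60007 [P=1 RW=1 US=1 PS=0]
  L2: frame=0x60 idx=5 entry=0x61007 [P=1 RW=1 US=1 PS=0]
  ⇒ phys 0x61A91  [3 reads]
#6 VA=0x383C06C69 (r,user):
  L0: frame=0x37 idx=14 entry=0x64007 [P=1 RW=1 US=1 PS=0]
  L1: frame=0x64 idx=30 entry=0x66007 [P=1 RW=1 US=1 PS=0]
  L2: frame=0x66 idx=6 entry=0x68007 [P=1 RW=1 US=1 PS=0]
  ⇒ phys 0x68C69  [3 reads]
#7 VA=0x28301A5C9 (w,kernel):
  L0: frame=0x37 idx=10 entry=0x6C007 [P=1 RW=1 US=1 PS=0]
  L1: frame=0x6C idx=24 entry=0x6D007 [P=1 RW=1 US=1 PS=0]
  L2: frame=0x6D idx=26 entry=0x6E005 [P=1 RW=0 US=1 PS=0]
  ✗ PROTECTION_VIOLATION  [3 reads]

TLB: [["0x142E12", "0x50"], ["0x103A07", "0x56"], ["0x642E05", "0x61"], ["0x383C06", "0x68"]]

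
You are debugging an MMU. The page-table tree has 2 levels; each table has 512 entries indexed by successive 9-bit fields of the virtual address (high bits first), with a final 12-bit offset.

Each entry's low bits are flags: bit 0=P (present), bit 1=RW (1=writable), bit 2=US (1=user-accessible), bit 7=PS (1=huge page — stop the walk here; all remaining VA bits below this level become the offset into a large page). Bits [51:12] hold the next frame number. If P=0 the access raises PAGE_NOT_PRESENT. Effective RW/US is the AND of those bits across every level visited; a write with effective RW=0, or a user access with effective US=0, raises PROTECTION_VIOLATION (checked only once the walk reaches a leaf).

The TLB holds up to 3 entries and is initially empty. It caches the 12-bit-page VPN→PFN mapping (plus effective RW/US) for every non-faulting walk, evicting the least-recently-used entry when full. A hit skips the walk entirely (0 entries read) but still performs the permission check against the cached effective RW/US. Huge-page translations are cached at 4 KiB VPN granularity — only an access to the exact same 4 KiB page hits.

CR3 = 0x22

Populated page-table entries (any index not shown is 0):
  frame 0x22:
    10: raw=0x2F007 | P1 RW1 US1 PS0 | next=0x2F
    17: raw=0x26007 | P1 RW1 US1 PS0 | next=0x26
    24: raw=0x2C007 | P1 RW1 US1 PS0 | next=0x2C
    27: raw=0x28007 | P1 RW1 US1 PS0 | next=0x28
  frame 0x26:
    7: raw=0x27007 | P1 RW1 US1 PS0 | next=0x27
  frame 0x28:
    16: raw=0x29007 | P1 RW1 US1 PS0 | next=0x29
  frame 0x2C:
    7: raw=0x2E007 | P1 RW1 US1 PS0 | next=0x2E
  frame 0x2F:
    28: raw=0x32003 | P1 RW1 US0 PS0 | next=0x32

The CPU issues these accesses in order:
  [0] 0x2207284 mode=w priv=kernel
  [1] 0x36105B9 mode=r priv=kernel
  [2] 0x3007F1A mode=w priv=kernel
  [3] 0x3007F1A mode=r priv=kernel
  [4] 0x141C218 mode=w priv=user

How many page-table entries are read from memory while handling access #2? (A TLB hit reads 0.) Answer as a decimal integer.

Per-access translation:
#0 VA=0x2207284 (w,kernel):
  L0 @0x22[17] → 0x26007  P=1,RW=1,US=1,PS=0
  L1 @0x26[7] → 0x27007  P=1,RW=1,US=1,PS=0
  ✓ 0x27284  — 2 lookups
#1 VA=0x36105B9 (r,kernel):
  L0 @0x22[27] → 0x28007  P=1,RW=1,US=1,PS=0
  L1 @0x28[16] → 0x29007  P=1,RW=1,US=1,PS=0
  ✓ 0x295B9  — 2 lookups
#2 VA=0x3007F1A (w,kernel):
  L0 @0x22[24] → 0x2C007  P=1,RW=1,US=1,PS=0
  L1 @0x2C[7] → 0x2E007  P=1,RW=1,US=1,PS=0
  ✓ 0x2EF1A  — 2 lookups
#3 VA=0x3007F1A (r,kernel):
  TLB hit vpn=0x3007 → PA=0x2EF1A
#4 VA=0x141C218 (w,user):
  L0 @0x22[10] → 0x2F007  P=1,RW=1,US=1,PS=0
  L1 @0x2F[28] → 0x32003  P=1,RW=1,US=0,PS=0
  ⇒ fault: PROTECTION_VIOLATION  — 2 lookups

Entries read for #2: 2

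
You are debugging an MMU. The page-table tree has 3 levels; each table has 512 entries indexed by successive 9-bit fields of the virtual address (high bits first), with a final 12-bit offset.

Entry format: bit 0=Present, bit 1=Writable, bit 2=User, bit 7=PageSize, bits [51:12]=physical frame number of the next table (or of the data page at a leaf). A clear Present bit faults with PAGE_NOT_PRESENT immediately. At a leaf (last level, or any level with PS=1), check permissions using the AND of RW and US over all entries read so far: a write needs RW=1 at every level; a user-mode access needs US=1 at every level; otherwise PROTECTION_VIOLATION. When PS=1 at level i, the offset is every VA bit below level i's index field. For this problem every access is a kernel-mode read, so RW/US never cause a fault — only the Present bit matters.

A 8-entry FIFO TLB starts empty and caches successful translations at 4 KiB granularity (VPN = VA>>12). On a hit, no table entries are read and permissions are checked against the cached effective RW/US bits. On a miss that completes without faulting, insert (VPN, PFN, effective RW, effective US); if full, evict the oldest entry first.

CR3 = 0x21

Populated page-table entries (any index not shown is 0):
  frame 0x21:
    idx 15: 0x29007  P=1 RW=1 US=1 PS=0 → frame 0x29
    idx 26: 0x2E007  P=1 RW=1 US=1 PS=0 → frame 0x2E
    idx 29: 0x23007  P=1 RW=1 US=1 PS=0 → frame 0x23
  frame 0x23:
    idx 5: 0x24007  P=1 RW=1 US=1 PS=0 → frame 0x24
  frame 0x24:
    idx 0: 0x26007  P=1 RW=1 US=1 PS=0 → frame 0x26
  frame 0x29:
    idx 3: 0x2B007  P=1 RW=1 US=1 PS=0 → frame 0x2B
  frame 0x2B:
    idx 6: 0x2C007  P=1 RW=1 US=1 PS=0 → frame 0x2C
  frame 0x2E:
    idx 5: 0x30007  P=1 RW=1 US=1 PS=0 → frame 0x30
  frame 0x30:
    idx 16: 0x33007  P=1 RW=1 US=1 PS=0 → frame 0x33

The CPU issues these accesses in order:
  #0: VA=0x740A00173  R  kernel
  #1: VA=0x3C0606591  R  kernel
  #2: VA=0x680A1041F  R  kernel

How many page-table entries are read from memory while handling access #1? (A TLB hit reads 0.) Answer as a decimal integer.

Walk each access:
#0 VA=0x740A00173 (r,kernel):
  [0] read 0x21 idx=29: raw=0x23007 flags P=1 W=1 U=1 S=0
  [1] read 0x23 idx=5: raw=0x24007 flags P=1 W=1 U=1 S=0
  [2] read 0x24 idx=0: raw=0x26007 flags P=1 W=1 U=1 S=0
  ⇒ phys 0x26173  [3 reads]
#1 VA=0x3C0606591 (r,kernel):
  [0] read 0x21 idx=15: raw=0x29007 flags P=1 W=1 U=1 S=0
  [1] read 0x29 idx=3: raw=0x2B007 flags P=1 W=1 U=1 S=0
  [2] read 0x2B idx=6: raw=0x2C007 flags P=1 W=1 U=1 S=0
  ⇒ phys 0x2C591  [3 reads]
#2 VA=0x680A1041F (r,kernel):
  [0] read 0x21 idx=26: raw=0x2E007 flags P=1 W=1 U=1 S=0
  [1] read 0x2E idx=5: raw=0x30007 flags P=1 W=1 U=1 S=0
  [2] read 0x30 idx=16: raw=0x33007 flags P=1 W=1 U=1 S=0
  ⇒ phys 0x3341F  [3 reads]

Entries read for #1: 3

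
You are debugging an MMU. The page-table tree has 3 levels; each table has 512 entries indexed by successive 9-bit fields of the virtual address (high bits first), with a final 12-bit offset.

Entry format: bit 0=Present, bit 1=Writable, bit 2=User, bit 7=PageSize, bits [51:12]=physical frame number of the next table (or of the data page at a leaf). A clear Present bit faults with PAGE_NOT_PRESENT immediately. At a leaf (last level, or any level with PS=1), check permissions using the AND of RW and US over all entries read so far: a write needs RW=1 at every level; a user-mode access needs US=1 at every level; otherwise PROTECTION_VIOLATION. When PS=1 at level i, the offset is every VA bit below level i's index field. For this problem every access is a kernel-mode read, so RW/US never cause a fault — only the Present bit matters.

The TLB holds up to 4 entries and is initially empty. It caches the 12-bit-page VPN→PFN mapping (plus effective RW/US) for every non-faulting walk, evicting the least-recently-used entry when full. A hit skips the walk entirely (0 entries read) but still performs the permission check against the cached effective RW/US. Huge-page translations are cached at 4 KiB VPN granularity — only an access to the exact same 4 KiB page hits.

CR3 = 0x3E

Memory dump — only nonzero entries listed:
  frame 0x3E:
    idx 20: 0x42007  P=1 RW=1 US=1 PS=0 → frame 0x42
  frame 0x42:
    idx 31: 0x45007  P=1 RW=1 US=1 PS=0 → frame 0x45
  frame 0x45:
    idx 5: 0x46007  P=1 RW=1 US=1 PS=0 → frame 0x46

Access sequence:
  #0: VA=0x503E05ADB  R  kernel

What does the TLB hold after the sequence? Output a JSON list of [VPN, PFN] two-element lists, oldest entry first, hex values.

Walk each access:
#0 VA=0x503E05ADB (r,kernel):
  [0] read 0x3E idx=20: raw=0x42007 flags P=1 W=1 U=1 S=0
  [1] read 0x42 idx=31: raw=0x45007 flags P=1 W=1 U=1 S=0
  [2] read 0x45 idx=5: raw=0x46007 flags P=1 W=1 U=1 S=0
  ✓ 0x46ADB  — 3 lookups

TLB: [["0x503E05", "0x46"]]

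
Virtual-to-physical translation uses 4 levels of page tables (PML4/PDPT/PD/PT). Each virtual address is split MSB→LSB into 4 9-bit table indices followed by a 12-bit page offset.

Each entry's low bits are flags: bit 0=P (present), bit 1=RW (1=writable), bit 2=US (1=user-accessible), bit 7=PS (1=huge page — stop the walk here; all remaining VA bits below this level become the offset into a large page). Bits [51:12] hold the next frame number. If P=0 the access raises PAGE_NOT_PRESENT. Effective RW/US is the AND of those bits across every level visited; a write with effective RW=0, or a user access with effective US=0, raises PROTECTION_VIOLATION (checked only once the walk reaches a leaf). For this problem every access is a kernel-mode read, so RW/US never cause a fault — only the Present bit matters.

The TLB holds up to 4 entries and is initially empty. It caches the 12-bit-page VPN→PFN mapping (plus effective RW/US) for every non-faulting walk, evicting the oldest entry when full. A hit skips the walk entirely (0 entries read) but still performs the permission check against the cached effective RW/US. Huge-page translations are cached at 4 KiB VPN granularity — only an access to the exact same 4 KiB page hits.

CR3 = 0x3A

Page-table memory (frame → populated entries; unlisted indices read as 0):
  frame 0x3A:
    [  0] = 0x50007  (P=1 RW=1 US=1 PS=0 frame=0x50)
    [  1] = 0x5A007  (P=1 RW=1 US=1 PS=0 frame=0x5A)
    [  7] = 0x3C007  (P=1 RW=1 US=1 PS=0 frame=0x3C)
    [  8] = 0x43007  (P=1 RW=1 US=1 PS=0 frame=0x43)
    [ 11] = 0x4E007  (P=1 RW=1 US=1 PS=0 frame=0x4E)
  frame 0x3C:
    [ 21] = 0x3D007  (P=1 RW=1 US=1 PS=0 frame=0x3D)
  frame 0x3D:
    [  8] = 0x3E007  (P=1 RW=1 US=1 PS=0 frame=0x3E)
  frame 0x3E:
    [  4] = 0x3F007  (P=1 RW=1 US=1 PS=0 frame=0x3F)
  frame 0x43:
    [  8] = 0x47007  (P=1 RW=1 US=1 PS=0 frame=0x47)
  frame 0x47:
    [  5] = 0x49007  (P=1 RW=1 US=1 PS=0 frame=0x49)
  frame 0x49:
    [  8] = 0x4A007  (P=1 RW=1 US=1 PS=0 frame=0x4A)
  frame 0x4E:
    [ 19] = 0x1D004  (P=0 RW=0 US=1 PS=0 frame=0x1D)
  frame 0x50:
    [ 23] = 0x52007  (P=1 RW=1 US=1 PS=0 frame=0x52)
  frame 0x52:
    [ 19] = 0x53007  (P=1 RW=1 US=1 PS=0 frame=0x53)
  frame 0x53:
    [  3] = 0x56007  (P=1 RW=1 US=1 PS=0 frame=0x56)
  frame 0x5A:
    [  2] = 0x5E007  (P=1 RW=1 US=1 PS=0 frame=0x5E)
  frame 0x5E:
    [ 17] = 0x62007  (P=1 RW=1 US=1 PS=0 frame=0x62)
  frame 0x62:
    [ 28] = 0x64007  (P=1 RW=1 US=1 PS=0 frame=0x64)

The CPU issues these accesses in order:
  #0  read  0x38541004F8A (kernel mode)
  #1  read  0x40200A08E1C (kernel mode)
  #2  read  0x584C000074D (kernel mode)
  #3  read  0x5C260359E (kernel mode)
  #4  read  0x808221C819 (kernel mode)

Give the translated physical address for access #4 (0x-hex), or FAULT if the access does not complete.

Walk each access:
#0 VA=0x38541004F8A (r,kernel):
  L0: frame=0x3A idx=7 entry=0x3C007 [P=1 RW=1 US=1 PS=0]
  L1: frame=0x3C idx=21 entry=0x3D007 [P=1 RW=1 US=1 PS=0]
  L2: frame=0x3D idx=8 entry=0x3E007 [P=1 RW=1 US=1 PS=0]
  L3: frame=0x3E idx=4 entry=0x3F007 [P=1 RW=1 US=1 PS=0]
  ⇒ phys 0x3FF8A  [4 reads]
#1 VA=0x40200A08E1C (r,kernel):
  L0: frame=0x3A idx=8 entry=0x43007 [P=1 RW=1 US=1 PS=0]
  L1: frame=0x43 idx=8 entry=0x47007 [P=1 RW=1 US=1 PS=0]
  L2: frame=0x47 idx=5 entry=0x49007 [P=1 RW=1 US=1 PS=0]
  L3: frame=0x49 idx=8 entry=0x4A007 [P=1 RW=1 US=1 PS=0]
  ⇒ phys 0x4AE1C  [4 reads]
#2 VA=0x584C000074D (r,kernel):
  L0: frame=0x3A idx=11 entry=0x4E007 [P=1 RW=1 US=1 PS=0]
  L1: frame=0x4E idx=19 entry=0x1D004 [P=0 RW=0 US=1 PS=0]
  → PAGE_NOT_PRESENT  (2 entries read)
#3 VA=0x5C260359E (r,kernel):
  L0: frame=0x3A idx=0 entry=0x50007 [P=1 RW=1 US=1 PS=0]
  L1: frame=0x50 idx=23 entry=0x52007 [P=1 RW=1 US=1 PS=0]
  L2: frame=0x52 idx=19 entry=0x53007 [P=1 RW=1 US=1 PS=0]
  L3: frame=0x53 idx=3 entry=0x56007 [P=1 RW=1 US=1 PS=0]
  ⇒ phys 0x5659E  [4 reads]
#4 VA=0x808221C819 (r,kernel):
  L0: frame=0x3A idx=1 entry=0x5A007 [P=1 RW=1 US=1 PS=0]
  L1: frame=0x5A idx=2 entry=0x5E007 [P=1 RW=1 US=1 PS=0]
  L2: frame=0x5E idx=17 entry=0x62007 [P=1 RW=1 US=1 PS=0]
  L3: frame=0x62 idx=28 entry=0x64007 [P=1 RW=1 US=1 PS=0]
  ⇒ phys 0x64819  [4 reads]

Access #4 PA: 0x64819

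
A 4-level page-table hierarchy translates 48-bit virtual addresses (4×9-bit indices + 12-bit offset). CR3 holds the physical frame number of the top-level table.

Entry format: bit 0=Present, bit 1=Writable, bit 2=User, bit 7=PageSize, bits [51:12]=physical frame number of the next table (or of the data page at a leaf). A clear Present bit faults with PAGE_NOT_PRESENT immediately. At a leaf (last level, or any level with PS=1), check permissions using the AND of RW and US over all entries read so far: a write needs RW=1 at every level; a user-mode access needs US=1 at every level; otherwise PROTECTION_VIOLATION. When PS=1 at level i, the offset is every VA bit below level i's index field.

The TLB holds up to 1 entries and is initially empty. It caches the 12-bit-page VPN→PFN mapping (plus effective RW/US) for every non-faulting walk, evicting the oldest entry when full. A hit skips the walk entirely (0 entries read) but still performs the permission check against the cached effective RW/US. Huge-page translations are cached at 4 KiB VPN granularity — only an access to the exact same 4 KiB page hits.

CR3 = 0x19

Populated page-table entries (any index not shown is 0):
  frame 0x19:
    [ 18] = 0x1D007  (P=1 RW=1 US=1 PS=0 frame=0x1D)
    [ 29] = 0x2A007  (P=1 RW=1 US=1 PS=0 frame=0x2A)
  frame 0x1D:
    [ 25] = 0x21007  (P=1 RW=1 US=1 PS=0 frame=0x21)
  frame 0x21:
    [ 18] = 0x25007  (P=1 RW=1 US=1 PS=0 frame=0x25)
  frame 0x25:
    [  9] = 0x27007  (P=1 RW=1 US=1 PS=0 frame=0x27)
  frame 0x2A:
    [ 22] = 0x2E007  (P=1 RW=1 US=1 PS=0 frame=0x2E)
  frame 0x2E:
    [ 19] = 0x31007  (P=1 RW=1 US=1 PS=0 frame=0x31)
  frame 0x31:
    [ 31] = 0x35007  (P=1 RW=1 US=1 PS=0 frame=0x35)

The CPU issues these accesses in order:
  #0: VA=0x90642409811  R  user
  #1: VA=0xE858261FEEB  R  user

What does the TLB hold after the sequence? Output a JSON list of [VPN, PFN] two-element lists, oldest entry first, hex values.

Trace:
#0 VA=0x90642409811 (r,user):
  L0 @0x19[18] → 0x1D007  P=1,RW=1,US=1,PS=0
  L1 @0x1D[25] → 0x21007  P=1,RW=1,US=1,PS=0
  L2 @0x21[18] → 0x25007  P=1,RW=1,US=1,PS=0
  L3 @0x25[9] → 0x27007  P=1,RW=1,US=1,PS=0
  → PA=0x27811  (4 entries read)
#1 VA=0xE858261FEEB (r,user):
  L0 @0x19[29] → 0x2A007  P=1,RW=1,US=1,PS=0
  L1 @0x2A[22] → 0x2E007  P=1,RW=1,US=1,PS=0
  L2 @0x2E[19] → 0x31007  P=1,RW=1,US=1,PS=0
  L3 @0x31[31] → 0x35007  P=1,RW=1,US=1,PS=0
  → PA=0x35EEB  (4 entries read)

TLB: [["0xE858261F", "0x35"]]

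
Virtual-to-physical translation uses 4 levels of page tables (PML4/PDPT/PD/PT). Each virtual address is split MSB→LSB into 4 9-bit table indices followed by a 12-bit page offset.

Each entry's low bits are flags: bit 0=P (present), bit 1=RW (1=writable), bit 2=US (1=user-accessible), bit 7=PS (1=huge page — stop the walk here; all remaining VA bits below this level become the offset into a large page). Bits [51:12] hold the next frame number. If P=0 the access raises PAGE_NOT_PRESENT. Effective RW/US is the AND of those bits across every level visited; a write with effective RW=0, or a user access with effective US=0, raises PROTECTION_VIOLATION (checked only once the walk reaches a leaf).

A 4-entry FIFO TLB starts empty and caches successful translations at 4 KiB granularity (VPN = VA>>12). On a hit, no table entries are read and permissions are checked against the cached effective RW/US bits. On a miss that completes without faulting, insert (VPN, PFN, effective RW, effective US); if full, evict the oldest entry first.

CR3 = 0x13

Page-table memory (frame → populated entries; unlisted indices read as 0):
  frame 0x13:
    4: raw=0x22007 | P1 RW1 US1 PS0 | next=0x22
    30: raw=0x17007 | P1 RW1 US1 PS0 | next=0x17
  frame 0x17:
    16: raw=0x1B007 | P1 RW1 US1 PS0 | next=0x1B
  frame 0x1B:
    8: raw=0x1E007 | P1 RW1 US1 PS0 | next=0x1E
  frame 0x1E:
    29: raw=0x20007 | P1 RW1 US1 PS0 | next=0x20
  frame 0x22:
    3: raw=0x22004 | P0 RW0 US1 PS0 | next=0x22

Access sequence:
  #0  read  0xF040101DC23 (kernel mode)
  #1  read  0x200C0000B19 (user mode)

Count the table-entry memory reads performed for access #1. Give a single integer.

Trace:
#0 VA=0xF040101DC23 (r,kernel):
  [0] read 0x13 idx=30: raw=0x17007 flags P=1 W=1 U=1 S=0
  [1] read 0x17 idx=16: raw=0x1B007 flags P=1 W=1 U=1 S=0
  [2] read 0x1B idx=8: raw=0x1E007 flags P=1 W=1 U=1 S=0
  [3] read 0x1E idx=29: raw=0x20007 flags P=1 W=1 U=1 S=0
  → PA=0x20C23  (4 entries read)
#1 VA=0x200C0000B19 (r,user):
  [0] read 0x13 idx=4: raw=0x22007 flags P=1 W=1 U=1 S=0
  [1] read 0x22 idx=3: raw=0x22004 flags P=0 W=0 U=1 S=0
  ✗ PAGE_NOT_PRESENT  [2 reads]

Entries read for #1: 2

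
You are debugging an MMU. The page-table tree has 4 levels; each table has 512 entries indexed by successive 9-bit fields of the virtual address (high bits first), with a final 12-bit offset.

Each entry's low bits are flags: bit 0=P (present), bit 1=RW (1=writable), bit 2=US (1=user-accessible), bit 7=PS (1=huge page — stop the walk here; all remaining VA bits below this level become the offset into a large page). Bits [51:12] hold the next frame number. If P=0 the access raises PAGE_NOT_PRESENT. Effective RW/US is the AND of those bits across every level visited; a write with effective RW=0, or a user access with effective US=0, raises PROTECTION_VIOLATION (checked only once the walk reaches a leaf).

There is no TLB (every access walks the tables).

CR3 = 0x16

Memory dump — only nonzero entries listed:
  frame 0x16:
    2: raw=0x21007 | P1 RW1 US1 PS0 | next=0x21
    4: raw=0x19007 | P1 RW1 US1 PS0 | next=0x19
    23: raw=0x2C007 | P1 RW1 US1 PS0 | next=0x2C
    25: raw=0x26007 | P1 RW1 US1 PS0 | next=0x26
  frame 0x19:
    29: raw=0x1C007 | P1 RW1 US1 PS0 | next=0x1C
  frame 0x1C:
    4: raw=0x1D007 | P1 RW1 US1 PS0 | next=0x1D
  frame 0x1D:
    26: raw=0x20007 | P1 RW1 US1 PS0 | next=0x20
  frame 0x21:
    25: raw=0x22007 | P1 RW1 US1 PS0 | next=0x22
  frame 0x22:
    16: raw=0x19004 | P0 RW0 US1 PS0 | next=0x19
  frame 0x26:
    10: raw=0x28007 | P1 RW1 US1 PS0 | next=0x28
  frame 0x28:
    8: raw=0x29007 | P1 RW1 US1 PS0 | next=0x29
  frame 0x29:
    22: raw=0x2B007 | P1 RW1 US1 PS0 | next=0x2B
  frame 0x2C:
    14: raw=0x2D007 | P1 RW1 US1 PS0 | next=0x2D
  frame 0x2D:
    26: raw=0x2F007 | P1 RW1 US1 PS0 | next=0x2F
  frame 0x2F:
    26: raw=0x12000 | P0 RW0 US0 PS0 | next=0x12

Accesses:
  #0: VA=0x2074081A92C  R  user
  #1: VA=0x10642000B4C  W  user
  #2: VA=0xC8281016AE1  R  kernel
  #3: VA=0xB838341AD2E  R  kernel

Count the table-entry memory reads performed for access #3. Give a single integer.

Walk each access:
#0 VA=0x2074081A92C (r,user):
  L0: frame=0x16 idx=4 entry=0x19007 [P=1 RW=1 US=1 PS=0]
  L1: frame=0x19 idx=29 entry=0x1C007 [P=1 RW=1 US=1 PS=0]
  L2: frame=0x1C idx=4 entry=0x1D007 [P=1 RW=1 US=1 PS=0]
  L3: frame=0x1D idx=26 entry=0x20007 [P=1 RW=1 US=1 PS=0]
  ✓ 0x2092C  — 4 lookups
#1 VA=0x10642000B4C (w,user):
  L0: frame=0x16 idx=2 entry=0x21007 [P=1 RW=1 US=1 PS=0]
  L1: frame=0x21 idx=25 entry=0x22007 [P=1 RW=1 US=1 PS=0]
  L2: frame=0x22 idx=16 entry=0x19004 [P=0 RW=0 US=1 PS=0]
  ⇒ fault: PAGE_NOT_PRESENT  — 3 lookups
#2 VA=0xC8281016AE1 (r,kernel):
  L0: frame=0x16 idx=25 entry=0x26007 [P=1 RW=1 US=1 PS=0]
  L1: frame=0x26 idx=10 entry=0x28007 [P=1 RW=1 US=1 PS=0]
  L2: frame=0x28 idx=8 entry=0x29007 [P=1 RW=1 US=1 PS=0]
  L3: frame=0x29 idx=22 entry=0x2B007 [P=1 RW=1 US=1 PS=0]
  ✓ 0x2BAE1  — 4 lookups
#3 VA=0xB838341AD2E (r,kernel):
  L0: frame=0x16 idx=23 entry=0x2C007 [P=1 RW=1 US=1 PS=0]
  L1: frame=0x2C idx=14 entry=0x2D007 [P=1 RW=1 US=1 PS=0]
  L2: frame=0x2D idx=26 entry=0x2F007 [P=1 RW=1 US=1 PS=0]
  L3: frame=0x2F idx=26 entry=0x12000 [P=0 RW=0 US=0 PS=0]
  ⇒ fault: PAGE_NOT_PRESENT  — 4 lookups

Entries read for #3: 4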